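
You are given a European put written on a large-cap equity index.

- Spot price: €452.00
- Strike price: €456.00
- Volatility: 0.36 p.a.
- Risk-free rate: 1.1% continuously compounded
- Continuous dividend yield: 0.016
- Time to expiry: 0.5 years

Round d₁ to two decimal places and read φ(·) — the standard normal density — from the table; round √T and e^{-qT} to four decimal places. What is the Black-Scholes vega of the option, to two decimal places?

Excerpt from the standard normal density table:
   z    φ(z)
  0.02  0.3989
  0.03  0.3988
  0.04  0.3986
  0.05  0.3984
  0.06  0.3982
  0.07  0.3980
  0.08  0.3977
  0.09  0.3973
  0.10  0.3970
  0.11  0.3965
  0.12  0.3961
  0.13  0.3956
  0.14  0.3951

T = 0.5;  σ√T = 0.2546
d₁ = [ln(452/456) + (0.011 − 0.016 + 0.36²/2)·0.5] / 0.2546 = [-0.0088 + 0.0299] / 0.2546 = 0.0828 ≈ 0.08
√T = √0.5 = 0.7071
φ(d₁) = φ(0.08) = 0.3977
e^(−qT) = e^(−0.016·0.5) = 0.9920
vega = S·e^(−qT)·φ(d₁)·√T = 452·0.9920·0.3977·0.7071 = 126.0917

126.09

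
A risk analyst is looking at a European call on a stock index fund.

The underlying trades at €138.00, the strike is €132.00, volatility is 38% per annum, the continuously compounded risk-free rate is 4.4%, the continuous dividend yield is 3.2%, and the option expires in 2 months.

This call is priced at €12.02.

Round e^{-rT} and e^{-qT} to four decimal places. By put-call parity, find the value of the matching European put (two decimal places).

exp(−qT) = exp(−0.032·0.1667) = 0.9947;  exp(−rT) = exp(−0.044·0.1667) = 0.9927
Put-call parity: C − P = S·e^(−qT) − K·e^(−rT) = 138·0.9947 − 132·0.9927 = 137.2686 − 131.0364 = 6.2322
P = C − (C − P) = 12.02 − (6.2322) = 5.7878

€5.79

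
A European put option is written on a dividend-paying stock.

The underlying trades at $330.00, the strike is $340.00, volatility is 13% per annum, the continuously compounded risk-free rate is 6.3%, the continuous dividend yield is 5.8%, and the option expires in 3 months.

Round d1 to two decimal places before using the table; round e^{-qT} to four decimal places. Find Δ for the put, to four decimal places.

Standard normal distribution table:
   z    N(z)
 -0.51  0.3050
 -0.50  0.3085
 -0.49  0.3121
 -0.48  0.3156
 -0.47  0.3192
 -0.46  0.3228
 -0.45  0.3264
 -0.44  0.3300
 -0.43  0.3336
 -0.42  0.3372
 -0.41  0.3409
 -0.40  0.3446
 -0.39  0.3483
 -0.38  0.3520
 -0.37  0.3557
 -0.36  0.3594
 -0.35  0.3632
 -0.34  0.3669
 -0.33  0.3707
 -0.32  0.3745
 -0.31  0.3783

T = 0.25;  σ√T = 0.0650
d₁ = [ln(330/340) + (0.063 − 0.058 + 0.13²/2)·0.25] / 0.0650 = [-0.0299 + 0.0034] / 0.0650 = -0.4075 which rounds to -0.41
N(d₁) = N(-0.41) = 0.3409
Δ_put = e^(−qT)·(N(d₁) − 1) = 0.9856·(0.3409 − 1) = -0.6496

-0.6496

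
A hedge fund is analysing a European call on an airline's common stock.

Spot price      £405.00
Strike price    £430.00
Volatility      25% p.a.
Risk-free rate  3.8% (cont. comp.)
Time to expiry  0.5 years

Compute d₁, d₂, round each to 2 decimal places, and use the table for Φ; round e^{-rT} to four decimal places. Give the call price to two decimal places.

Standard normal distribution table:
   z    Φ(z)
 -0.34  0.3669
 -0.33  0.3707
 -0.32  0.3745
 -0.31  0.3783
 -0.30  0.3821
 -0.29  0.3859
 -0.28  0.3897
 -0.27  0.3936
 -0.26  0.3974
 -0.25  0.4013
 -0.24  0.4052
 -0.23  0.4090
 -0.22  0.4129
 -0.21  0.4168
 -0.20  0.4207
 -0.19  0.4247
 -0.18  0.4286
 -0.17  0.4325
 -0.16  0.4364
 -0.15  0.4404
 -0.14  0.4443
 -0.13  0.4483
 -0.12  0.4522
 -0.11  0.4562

£21.93

σ√T = 0.25·√0.5 = 0.1768
d₁ = [ln(405/430) + (0.038 + ½·0.25²)·0.5] / (σ√T) = (-0.0599 + 0.0346) / 0.1768 = -0.1430 ≈ -0.14
d₂ = -0.1430 − 0.1768 = -0.3197 ≈ -0.32
e^(−rT) = e^(−0.038·0.5) = 0.9812
C = 405·N(-0.14) − 430·0.9812·N(-0.32) = 405·0.4443 − 430·0.9812·0.3745 = 179.9415 − 158.0075 = 21.9340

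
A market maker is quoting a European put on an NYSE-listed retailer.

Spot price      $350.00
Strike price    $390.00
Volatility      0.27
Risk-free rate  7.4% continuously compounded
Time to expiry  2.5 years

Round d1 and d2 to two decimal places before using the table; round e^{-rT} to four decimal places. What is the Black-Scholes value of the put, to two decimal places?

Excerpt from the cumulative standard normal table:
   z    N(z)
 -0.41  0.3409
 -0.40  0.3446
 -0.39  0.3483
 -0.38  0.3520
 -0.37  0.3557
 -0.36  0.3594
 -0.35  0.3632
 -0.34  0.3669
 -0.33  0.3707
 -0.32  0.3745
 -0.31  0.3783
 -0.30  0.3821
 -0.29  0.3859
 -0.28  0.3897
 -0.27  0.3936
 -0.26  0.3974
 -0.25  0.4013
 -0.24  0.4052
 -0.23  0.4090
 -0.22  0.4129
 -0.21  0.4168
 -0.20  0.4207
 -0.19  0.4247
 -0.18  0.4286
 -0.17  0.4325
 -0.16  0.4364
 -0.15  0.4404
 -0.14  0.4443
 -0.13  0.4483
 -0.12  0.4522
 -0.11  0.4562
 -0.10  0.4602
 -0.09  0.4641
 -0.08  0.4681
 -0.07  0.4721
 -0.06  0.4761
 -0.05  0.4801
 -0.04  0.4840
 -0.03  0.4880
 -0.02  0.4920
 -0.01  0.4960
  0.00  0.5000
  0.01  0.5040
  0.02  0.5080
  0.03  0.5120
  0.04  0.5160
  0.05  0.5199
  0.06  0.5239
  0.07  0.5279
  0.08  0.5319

$44.05

σ√T = 0.27·√2.5 = 0.4269
d₁ = [ln(350/390) + (0.074 + 0.27²/2)·2.5] / 0.4269 = [-0.1082 + 0.2761] / 0.4269 = 0.3933 → 0.39
d₂ = d₁ − σ√T = 0.3933 − 0.4269 = -0.0336 → -0.03
e^(−rT) = e^(−0.074·2.5) = 0.8311
P = 390·0.8311·N(0.03) − 350·N(-0.39) = 390·0.8311·0.5120 − 350·0.3483 = 165.9540 − 121.9050 = 44.0490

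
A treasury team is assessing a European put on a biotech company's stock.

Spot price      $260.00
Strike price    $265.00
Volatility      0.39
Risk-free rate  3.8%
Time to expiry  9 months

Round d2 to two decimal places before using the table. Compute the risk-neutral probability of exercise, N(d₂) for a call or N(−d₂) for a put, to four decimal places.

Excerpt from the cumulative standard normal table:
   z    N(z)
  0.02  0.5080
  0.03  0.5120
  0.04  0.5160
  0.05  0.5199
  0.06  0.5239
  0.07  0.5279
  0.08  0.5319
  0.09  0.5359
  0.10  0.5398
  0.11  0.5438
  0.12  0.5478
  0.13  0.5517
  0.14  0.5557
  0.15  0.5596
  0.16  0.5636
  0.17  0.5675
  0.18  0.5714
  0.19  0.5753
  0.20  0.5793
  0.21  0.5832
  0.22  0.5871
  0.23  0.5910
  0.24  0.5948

0.5557

T = 0.75;  σ√T = 0.3377
d₁ = [ln(260/265) + (0.038 + ½·0.39²)·0.75] / (σ√T) = (-0.0190 + 0.0855) / 0.3377 = 0.1969 ≈ 0.20
d₂ = 0.1969 − 0.3377 = -0.1409 ≈ -0.14
Pr(exercise) under Q = N(−d₂) = N(0.14) = 0.5557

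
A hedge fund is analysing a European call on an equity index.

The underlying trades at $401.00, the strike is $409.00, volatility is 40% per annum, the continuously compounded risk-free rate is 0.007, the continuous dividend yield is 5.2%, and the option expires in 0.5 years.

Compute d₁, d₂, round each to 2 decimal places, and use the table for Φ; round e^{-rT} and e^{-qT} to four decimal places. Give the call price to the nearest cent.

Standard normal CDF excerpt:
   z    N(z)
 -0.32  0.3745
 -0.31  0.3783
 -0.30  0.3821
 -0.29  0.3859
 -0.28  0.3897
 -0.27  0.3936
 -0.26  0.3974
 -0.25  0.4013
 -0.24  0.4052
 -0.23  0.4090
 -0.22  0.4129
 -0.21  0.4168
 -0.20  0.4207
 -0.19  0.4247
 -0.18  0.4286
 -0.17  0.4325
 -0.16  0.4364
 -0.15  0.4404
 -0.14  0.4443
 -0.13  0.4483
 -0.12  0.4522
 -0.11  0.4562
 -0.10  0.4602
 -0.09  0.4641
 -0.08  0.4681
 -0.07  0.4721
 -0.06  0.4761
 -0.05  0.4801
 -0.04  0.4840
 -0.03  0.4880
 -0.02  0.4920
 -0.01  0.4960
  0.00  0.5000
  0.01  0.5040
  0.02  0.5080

$36.50

σ√T = 0.4 × 0.7071 = 0.2828
d₁ = [ln(401/409) + (0.007 − 0.052 + 0.4²/2)·0.5] / 0.2828 = [-0.0198 + 0.0175] / 0.2828 = -0.0080 → -0.01
d₂ = d₁ − σ√T = -0.0080 − 0.2828 = -0.2908 → -0.29
exp(−qT) = exp(−0.052·0.5) = 0.9743;  exp(−rT) = exp(−0.007·0.5) = 0.9965
N(d₁) = N(-0.01) = 0.4960;  N(d₂) = N(-0.29) = 0.3859
C = 401·0.9743·0.4960 − 409·0.9965·0.3859 = 193.7844 − 157.2807 = 36.5037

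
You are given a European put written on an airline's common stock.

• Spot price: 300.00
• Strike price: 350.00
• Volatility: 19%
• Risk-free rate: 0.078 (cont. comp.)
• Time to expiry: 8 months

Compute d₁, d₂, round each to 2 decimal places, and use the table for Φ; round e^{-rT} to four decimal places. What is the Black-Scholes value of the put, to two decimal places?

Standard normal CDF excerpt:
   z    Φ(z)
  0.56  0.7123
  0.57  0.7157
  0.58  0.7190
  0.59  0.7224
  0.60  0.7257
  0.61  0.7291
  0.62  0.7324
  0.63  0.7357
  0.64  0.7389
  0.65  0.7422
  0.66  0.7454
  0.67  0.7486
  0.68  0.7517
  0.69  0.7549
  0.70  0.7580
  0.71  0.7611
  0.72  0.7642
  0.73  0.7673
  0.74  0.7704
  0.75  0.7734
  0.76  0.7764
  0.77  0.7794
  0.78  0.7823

T = 0.6667;  σ√T = 0.1551
d₁ = [ln(300/350) + (0.078 + 0.19²/2)·0.6667] / 0.1551 = [-0.1542 + 0.0640] / 0.1551 = -0.5809 which rounds to -0.58
d₂ = d₁ − σ√T = -0.5809 − 0.1551 = -0.7360 which rounds to -0.74
exp(−rT) = exp(−0.078·0.6667) = 0.9493
N(−d₂) = N(0.74) = 0.7704;  N(−d₁) = N(0.58) = 0.7190
P = 350·0.9493·0.7704 − 300·0.7190 = 255.9693 − 215.7000 = 40.2693

40.27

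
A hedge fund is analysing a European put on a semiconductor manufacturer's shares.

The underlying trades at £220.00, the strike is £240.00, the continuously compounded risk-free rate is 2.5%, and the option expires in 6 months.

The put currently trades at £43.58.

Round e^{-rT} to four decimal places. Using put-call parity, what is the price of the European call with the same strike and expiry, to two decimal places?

exp(−rT) = exp(−0.025·0.5) = 0.9876
Put-call parity: C − P = S − K·e^(−rT) = 220 − 240·0.9876 = 220 − 237.0240 = -17.0240
C = P + (C − P) = 43.58 + (-17.0240) = 26.5560

£26.56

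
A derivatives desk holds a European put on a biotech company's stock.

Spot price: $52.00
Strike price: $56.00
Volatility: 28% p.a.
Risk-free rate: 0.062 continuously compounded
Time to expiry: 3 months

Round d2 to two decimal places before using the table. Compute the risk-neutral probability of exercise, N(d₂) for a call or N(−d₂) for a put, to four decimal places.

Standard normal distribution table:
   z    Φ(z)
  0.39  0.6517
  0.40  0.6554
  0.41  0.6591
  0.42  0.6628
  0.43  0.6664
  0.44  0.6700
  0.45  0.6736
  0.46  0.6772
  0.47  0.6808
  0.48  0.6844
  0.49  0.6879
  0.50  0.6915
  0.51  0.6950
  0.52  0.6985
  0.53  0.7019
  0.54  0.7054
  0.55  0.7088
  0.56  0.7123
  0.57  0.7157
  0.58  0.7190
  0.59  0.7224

0.6879

T = 0.25;  σ√T = 0.1400
d₁ = [ln(52/56) + (0.062 + ½·0.28²)·0.25] / (σ√T) = (-0.0741 + 0.0253) / 0.1400 = -0.3486 ≈ -0.35
d₂ = -0.3486 − 0.1400 = -0.4886 ≈ -0.49
Pr(exercise) under Q = N(−d₂) = N(0.49) = 0.6879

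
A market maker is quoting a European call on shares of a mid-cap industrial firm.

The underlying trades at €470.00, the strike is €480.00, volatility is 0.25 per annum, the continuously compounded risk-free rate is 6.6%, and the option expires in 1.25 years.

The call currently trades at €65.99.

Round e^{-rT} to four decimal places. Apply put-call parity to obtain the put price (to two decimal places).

exp(−rT) = exp(−0.066·1.25) = 0.9208
Put-call parity: C − P = S − K·e^(−rT) = 470 − 480·0.9208 = 470 − 441.9840 = 28.0160
P = C − (C − P) = 65.99 − (28.0160) = 37.9740

€37.97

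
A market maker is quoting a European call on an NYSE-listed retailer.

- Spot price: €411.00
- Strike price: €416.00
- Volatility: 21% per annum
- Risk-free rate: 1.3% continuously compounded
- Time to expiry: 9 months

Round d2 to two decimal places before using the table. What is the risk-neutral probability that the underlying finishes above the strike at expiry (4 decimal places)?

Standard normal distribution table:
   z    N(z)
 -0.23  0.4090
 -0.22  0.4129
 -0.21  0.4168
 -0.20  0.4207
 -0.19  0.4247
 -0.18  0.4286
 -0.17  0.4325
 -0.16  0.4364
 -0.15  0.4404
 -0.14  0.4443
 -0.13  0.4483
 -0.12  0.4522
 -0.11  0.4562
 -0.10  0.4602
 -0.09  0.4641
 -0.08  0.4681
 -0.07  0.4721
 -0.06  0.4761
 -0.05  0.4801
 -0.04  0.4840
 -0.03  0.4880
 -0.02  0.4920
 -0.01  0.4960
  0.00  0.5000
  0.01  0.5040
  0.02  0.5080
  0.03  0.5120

0.4602

σ√T = 0.21 × 0.8660 = 0.1819
d₁ = [ln(411/416) + (0.013 + 0.21²/2)·0.75] / 0.1819 = [-0.0121 + 0.0263] / 0.1819 = 0.0781 ≈ 0.08
d₂ = d₁ − σ√T = 0.0781 − 0.1819 = -0.1038 ≈ -0.10
Pr(exercise) under Q = N(d₂) = 0.4602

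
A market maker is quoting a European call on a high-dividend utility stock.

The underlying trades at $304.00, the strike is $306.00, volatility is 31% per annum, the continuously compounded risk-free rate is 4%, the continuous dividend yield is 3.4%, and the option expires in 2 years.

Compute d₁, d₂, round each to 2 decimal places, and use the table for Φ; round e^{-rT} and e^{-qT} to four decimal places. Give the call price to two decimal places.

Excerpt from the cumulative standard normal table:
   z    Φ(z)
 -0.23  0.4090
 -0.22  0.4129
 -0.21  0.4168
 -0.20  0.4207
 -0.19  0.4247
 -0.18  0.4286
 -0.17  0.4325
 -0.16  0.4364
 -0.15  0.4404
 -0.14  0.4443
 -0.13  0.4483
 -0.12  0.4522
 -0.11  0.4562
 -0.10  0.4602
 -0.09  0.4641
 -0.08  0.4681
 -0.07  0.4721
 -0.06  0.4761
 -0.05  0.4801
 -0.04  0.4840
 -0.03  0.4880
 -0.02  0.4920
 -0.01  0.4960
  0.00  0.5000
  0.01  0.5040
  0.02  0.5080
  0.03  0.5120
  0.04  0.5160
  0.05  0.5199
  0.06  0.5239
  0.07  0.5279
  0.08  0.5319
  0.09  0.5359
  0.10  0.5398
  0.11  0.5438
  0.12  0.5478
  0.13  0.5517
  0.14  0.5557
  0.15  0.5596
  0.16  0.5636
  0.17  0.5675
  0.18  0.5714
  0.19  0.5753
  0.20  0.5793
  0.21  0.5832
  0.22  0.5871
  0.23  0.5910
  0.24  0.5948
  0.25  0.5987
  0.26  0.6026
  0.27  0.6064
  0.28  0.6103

$50.13

T = 2;  σ√T = 0.4384
ln(S/K) + (r − q + σ²/2)T = ln(304/306) + (0.04 − 0.034 + 0.31²/2)·2 = -0.0066 + 0.1081 = 0.1015
d₁ = 0.1015 / 0.4384 = 0.2316 which rounds to 0.23
d₂ = d₁ − σ√T = 0.2316 − 0.4384 = -0.2068 which rounds to -0.21
exp(−qT) = exp(−0.034·2) = 0.9343;  exp(−rT) = exp(−0.04·2) = 0.9231
N(d₁) = N(0.23) = 0.5910;  N(d₂) = N(-0.21) = 0.4168
C = 304·0.9343·0.5910 − 306·0.9231·0.4168 = 167.8601 − 117.7329 = 50.1272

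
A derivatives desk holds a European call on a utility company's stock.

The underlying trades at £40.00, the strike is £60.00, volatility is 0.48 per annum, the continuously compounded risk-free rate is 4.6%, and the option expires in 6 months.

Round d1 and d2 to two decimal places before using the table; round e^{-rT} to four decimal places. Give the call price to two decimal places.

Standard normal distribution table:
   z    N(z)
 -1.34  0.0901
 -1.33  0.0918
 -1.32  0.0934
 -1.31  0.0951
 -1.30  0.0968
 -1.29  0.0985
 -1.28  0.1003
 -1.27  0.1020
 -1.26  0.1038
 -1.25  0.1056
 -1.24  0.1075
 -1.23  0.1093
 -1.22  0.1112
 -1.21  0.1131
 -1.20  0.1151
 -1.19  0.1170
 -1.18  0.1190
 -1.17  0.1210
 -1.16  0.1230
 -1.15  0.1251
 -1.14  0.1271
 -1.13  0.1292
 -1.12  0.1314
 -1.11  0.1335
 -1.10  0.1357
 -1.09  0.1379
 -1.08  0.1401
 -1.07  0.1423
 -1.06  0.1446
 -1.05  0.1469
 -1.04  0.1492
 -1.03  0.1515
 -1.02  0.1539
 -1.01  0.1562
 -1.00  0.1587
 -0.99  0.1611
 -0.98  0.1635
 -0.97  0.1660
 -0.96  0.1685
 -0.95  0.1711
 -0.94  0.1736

£1.06

σ√T = 0.48 × 0.7071 = 0.3394
d₁ = [ln(40/60) + (0.046 + 0.48²/2)·0.5] / 0.3394 = [-0.4055 + 0.0806] / 0.3394 = -0.9571 ≈ -0.96
d₂ = d₁ − σ√T = -0.9571 − 0.3394 = -1.2966 ≈ -1.30
exp(−rT) = exp(−0.046·0.5) = 0.9773
C = 40·N(-0.96) − 60·0.9773·N(-1.30) = 40·0.1685 − 60·0.9773·0.0968 = 6.7400 − 5.6762 = 1.0638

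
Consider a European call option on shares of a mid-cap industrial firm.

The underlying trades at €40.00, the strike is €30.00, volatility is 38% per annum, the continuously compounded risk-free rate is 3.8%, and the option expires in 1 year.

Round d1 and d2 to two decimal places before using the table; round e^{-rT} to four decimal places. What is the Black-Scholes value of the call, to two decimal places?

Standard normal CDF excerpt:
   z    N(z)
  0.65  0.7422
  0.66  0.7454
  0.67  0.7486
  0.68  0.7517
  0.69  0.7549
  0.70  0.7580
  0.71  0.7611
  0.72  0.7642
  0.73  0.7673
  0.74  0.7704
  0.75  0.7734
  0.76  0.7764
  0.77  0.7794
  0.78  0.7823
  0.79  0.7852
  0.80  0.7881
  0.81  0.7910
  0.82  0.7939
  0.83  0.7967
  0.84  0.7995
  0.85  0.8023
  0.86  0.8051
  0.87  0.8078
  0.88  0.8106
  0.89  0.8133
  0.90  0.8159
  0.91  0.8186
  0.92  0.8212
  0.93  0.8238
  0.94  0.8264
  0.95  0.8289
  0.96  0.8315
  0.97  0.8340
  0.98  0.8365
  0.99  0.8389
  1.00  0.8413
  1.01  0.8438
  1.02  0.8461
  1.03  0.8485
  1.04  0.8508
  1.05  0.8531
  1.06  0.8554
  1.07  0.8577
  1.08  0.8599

T = 1;  σ√T = 0.3800
ln(S/K) + (r + σ²/2)T = ln(40/30) + (0.038 + 0.38²/2)·1 = 0.2877 + 0.1102 = 0.3979
d₁ = 0.3979 / 0.3800 = 1.0471 → 1.05
d₂ = d₁ − σ√T = 1.0471 − 0.3800 = 0.6671 → 0.67
exp(−rT) = exp(−0.038·1) = 0.9627
C = 40·N(1.05) − 30·0.9627·N(0.67) = 40·0.8531 − 30·0.9627·0.7486 = 34.1240 − 21.6203 = 12.5037

€12.50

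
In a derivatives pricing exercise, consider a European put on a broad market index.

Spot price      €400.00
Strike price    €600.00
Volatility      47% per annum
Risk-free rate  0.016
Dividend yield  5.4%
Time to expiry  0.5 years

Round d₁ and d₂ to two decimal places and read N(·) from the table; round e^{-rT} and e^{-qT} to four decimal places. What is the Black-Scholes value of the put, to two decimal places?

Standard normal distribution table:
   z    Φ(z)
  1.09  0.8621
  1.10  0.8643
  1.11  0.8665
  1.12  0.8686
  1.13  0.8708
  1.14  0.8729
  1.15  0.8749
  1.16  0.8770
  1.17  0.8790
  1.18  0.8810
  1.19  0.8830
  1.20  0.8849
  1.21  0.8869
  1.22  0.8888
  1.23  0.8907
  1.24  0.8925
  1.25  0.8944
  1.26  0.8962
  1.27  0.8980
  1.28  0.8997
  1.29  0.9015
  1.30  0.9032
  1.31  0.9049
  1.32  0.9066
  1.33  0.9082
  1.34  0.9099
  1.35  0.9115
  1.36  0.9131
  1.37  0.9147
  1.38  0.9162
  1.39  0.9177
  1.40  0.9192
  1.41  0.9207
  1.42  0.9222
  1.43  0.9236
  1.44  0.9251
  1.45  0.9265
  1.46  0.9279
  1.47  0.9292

€213.24

T = 0.5;  σ√T = 0.3323
d₁ = [ln(400/600) + (0.016 − 0.054 + 0.47²/2)·0.5] / 0.3323 = [-0.4055 + 0.0362] / 0.3323 = -1.1110 → -1.11
d₂ = d₁ − σ√T = -1.1110 − 0.3323 = -1.4434 → -1.44
exp(−qT) = exp(−0.054·0.5) = 0.9734;  exp(−rT) = exp(−0.016·0.5) = 0.9920
N(−d₂) = N(1.44) = 0.9251;  N(−d₁) = N(1.11) = 0.8665
P = 600·0.9920·0.9251 − 400·0.9734·0.8665 = 550.6195 − 337.3804 = 213.2391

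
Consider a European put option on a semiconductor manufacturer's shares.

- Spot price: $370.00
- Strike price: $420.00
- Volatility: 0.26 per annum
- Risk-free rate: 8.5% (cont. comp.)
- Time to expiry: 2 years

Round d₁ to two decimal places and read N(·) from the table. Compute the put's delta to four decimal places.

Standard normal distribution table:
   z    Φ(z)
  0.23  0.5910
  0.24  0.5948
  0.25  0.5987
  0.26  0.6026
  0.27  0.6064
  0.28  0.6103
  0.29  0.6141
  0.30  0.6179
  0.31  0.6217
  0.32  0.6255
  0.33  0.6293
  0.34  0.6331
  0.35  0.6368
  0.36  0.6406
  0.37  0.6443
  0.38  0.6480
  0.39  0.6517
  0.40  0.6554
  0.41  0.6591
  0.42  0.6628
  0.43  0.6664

σ√T = 0.26·√2 = 0.3677
d₁ = [ln(370/420) + (0.085 + 0.26²/2)·2] / 0.3677 = [-0.1268 + 0.2376] / 0.3677 = 0.3015 ⇒ 0.30
N(d₁) = N(0.30) = 0.6179
Δ_put = N(d₁) − 1 = 0.6179 − 1 = -0.3821

-0.3821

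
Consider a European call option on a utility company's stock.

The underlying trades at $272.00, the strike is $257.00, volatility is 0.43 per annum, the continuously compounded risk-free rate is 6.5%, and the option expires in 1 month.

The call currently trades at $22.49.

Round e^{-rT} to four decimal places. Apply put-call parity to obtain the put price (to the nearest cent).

e^(−rT) = e^(−0.065·0.08333) = 0.9946
Put-call parity: C − P = S − K·e^(−rT) = 272 − 257·0.9946 = 272 − 255.6122 = 16.3878
P = C − (C − P) = 22.49 − (16.3878) = 6.1022

$6.10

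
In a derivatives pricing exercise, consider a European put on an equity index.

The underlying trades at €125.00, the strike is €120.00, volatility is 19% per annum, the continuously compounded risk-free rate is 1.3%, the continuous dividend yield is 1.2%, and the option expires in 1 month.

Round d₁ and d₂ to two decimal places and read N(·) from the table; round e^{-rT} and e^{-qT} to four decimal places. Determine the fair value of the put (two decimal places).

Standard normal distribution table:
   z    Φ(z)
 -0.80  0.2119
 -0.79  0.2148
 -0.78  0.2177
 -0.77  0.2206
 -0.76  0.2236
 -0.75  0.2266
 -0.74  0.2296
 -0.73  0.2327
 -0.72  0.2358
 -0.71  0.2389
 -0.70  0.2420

€0.72

σ√T = 0.19·√0.08333 = 0.0548
d₁ = [ln(125/120) + (0.013 − 0.012 + 0.19²/2)·0.08333] / 0.0548 = [0.0408 + 0.0016] / 0.0548 = 0.7732 which rounds to 0.77
d₂ = d₁ − σ√T = 0.7732 − 0.0548 = 0.7184 which rounds to 0.72
exp(−qT) = exp(−0.012·0.08333) = 0.9990;  exp(−rT) = exp(−0.013·0.08333) = 0.9989
P = 120·0.9989·N(-0.72) − 125·0.9990·N(-0.77) = 120·0.9989·0.2358 − 125·0.9990·0.2206 = 28.2649 − 27.5474 = 0.7174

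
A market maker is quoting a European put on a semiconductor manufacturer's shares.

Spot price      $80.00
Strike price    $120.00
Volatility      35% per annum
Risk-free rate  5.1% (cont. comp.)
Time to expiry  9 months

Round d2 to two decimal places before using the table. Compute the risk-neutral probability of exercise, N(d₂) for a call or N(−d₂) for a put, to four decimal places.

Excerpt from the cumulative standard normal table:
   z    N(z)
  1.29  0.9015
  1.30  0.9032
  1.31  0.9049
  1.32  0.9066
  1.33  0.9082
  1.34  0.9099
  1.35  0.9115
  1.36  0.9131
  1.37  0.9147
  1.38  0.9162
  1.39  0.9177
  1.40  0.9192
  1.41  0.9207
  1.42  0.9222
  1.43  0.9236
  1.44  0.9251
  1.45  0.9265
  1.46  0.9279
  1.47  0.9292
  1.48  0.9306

0.9131

σ√T = 0.35·√0.75 = 0.3031
d₁ = [ln(80/120) + (0.051 + ½·0.35²)·0.75] / (σ√T) = (-0.4055 + 0.0842) / 0.3031 = -1.0599 ⇒ -1.06
d₂ = -1.0599 − 0.3031 = -1.3631 ⇒ -1.36
Risk-neutral Pr[S_T < K] = N(−d₂) = N(1.36) = 0.9131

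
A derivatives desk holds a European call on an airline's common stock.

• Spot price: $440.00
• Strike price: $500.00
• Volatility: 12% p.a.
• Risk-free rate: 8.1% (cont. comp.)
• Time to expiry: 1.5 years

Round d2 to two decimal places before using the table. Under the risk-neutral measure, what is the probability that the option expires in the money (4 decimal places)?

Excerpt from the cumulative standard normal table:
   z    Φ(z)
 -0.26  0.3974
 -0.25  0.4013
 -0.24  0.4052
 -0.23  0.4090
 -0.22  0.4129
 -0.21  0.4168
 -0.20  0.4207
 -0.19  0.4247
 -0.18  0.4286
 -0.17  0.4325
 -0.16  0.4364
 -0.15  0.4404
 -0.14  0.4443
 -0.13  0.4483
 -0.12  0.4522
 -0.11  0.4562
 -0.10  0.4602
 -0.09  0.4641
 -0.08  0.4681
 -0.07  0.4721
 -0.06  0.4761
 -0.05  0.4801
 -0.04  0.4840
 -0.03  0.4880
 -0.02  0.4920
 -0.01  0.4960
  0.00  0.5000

σ√T = 0.12 × 1.2247 = 0.1470
ln(S/K) + (r + σ²/2)T = ln(440/500) + (0.081 + 0.12²/2)·1.5 = -0.1278 + 0.1323 = 0.0045
d₁ = 0.0045 / 0.1470 = 0.0304 which rounds to 0.03
d₂ = d₁ − σ√T = 0.0304 − 0.1470 = -0.1166 which rounds to -0.12
Pr(exercise) under Q = N(d₂) = 0.4522

0.4522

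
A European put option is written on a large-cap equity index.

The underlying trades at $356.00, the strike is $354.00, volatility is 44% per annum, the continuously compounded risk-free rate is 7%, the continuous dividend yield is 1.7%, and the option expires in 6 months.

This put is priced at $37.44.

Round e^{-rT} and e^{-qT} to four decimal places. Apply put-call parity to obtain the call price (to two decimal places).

$48.59

exp(−qT) = exp(−0.017·0.5) = 0.9915;  exp(−rT) = exp(−0.07·0.5) = 0.9656
Put-call parity: C − P = S·e^(−qT) − K·e^(−rT) = 356·0.9915 − 354·0.9656 = 352.9740 − 341.8224 = 11.1516
C = P + (C − P) = 37.44 + (11.1516) = 48.5916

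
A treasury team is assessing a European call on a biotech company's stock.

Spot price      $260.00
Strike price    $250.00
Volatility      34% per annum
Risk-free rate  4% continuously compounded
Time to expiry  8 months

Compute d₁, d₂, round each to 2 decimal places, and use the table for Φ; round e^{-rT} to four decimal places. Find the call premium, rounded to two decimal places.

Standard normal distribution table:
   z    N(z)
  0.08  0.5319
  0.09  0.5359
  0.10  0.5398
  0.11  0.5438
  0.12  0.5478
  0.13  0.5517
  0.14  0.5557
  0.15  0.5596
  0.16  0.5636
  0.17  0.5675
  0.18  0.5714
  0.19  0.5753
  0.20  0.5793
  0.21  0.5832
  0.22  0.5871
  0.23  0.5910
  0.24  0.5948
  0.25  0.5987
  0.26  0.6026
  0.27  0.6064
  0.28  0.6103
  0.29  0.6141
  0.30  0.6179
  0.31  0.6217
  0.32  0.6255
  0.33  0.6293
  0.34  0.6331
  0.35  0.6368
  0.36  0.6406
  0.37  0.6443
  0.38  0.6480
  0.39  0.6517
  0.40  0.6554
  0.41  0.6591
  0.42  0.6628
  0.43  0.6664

$37.08

T = 0.6667;  σ√T = 0.2776
d₁ = [ln(260/250) + (0.04 + ½·0.34²)·0.6667] / (σ√T) = (0.0392 + 0.0652) / 0.2776 = 0.3761 ⇒ 0.38
d₂ = 0.3761 − 0.2776 = 0.0985 ⇒ 0.10
e^(−rT) = e^(−0.04·0.6667) = 0.9737
N(d₁) = N(0.38) = 0.6480;  N(d₂) = N(0.10) = 0.5398
C = 260·0.6480 − 250·0.9737·0.5398 = 168.4800 − 131.4008 = 37.0792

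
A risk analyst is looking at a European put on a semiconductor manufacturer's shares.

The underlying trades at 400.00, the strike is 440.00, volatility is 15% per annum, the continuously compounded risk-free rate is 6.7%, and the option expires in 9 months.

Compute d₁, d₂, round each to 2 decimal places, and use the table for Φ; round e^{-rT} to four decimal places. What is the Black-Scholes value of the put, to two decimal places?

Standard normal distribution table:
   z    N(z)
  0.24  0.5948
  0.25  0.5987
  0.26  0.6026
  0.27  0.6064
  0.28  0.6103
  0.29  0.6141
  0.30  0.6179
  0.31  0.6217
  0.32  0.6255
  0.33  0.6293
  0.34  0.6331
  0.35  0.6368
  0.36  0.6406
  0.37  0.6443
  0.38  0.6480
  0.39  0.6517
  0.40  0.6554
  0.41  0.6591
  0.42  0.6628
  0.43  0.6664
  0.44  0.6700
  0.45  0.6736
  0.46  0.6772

σ√T = 0.15·√0.75 = 0.1299
d₁ = [ln(400/440) + (0.067 + 0.15²/2)·0.75] / 0.1299 = [-0.0953 + 0.0587] / 0.1299 = -0.2819 which rounds to -0.28
d₂ = d₁ − σ√T = -0.2819 − 0.1299 = -0.4118 which rounds to -0.41
exp(−rT) = exp(−0.067·0.75) = 0.9510
N(−d₂) = N(0.41) = 0.6591;  N(−d₁) = N(0.28) = 0.6103
P = 440·0.9510·0.6591 − 400·0.6103 = 275.7938 − 244.1200 = 31.6738

31.67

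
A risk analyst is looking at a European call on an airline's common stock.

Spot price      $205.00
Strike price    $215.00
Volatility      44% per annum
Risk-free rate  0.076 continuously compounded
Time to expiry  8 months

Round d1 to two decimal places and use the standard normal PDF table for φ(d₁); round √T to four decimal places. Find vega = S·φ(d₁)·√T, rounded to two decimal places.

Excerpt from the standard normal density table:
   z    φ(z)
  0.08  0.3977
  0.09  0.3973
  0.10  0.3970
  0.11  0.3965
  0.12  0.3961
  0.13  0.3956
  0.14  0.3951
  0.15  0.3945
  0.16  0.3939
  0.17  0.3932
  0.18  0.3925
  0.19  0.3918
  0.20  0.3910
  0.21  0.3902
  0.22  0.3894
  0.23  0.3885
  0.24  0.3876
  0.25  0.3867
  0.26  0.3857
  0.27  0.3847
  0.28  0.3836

65.58

T = 0.6667;  σ√T = 0.3593
d₁ = [ln(205/215) + (0.076 + 0.44²/2)·0.6667] / 0.3593 = [-0.0476 + 0.1152] / 0.3593 = 0.1881 → 0.19
√T = √0.6667 = 0.8165
φ(d₁) = φ(0.19) = 0.3918
vega = S·φ(d₁)·√T = 205·0.3918·0.8165 = 65.5805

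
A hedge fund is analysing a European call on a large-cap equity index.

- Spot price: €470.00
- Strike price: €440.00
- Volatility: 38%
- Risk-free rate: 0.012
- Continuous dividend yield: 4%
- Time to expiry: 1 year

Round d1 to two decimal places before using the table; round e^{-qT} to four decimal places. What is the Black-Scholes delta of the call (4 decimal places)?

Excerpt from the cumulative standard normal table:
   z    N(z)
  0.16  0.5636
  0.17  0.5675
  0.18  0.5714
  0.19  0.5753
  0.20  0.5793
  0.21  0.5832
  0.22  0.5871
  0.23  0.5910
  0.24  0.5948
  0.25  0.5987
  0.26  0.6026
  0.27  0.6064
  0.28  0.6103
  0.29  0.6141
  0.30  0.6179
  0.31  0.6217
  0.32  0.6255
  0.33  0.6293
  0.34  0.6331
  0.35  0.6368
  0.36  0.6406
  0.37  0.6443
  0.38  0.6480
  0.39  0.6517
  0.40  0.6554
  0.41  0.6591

σ√T = 0.38 × 1.0000 = 0.3800
d₁ = [ln(470/440) + (0.012 − 0.04 + 0.38²/2)·1] / 0.3800 = [0.0660 + 0.0442] / 0.3800 = 0.2899 ≈ 0.29
N(d₁) = N(0.29) = 0.6141
Δ_call = exp(−qT)·N(d₁) = 0.9608·0.6141 = 0.5900

0.5900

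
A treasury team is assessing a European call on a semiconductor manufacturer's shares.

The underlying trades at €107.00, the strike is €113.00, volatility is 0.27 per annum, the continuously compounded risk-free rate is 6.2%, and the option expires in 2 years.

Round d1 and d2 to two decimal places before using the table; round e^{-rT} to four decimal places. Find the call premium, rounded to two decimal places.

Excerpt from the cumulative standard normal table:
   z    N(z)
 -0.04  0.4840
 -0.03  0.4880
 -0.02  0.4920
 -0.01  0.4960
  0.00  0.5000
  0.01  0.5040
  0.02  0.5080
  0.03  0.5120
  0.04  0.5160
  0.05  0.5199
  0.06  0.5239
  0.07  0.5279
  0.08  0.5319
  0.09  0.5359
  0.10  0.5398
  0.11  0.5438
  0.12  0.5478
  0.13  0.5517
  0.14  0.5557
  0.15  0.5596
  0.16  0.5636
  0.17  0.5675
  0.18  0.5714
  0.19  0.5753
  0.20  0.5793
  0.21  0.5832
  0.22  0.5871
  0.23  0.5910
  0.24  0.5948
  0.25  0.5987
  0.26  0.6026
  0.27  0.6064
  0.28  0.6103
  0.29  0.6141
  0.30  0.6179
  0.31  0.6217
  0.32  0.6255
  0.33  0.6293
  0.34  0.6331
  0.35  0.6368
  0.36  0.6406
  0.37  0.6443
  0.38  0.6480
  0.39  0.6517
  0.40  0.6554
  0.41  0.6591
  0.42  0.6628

€19.43

T = 2;  σ√T = 0.3818
d₁ = [ln(107/113) + (0.062 + 0.27²/2)·2] / 0.3818 = [-0.0546 + 0.1969] / 0.3818 = 0.3728 ⇒ 0.37
d₂ = d₁ − σ√T = 0.3728 − 0.3818 = -0.0091 ⇒ -0.01
exp(−rT) = exp(−0.062·2) = 0.8834
N(d₁) = N(0.37) = 0.6443;  N(d₂) = N(-0.01) = 0.4960
C = 107·0.6443 − 113·0.8834·0.4960 = 68.9401 − 49.5128 = 19.4273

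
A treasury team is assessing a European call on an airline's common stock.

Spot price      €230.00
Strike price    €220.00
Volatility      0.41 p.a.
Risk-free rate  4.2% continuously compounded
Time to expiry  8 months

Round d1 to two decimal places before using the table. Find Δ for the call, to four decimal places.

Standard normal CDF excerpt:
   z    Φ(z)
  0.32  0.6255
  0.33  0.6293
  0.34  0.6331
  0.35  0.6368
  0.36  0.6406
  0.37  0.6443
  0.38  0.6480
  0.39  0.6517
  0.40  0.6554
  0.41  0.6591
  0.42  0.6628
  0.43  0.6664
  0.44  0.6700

T = 0.6667;  σ√T = 0.3348
ln(S/K) + (r + σ²/2)T = ln(230/220) + (0.042 + 0.41²/2)·0.6667 = 0.0445 + 0.0840 = 0.1285
d₁ = 0.1285 / 0.3348 = 0.3838 → 0.38
N(d₁) = N(0.38) = 0.6480
Δ_call = N(d₁) = 0.6480

0.6480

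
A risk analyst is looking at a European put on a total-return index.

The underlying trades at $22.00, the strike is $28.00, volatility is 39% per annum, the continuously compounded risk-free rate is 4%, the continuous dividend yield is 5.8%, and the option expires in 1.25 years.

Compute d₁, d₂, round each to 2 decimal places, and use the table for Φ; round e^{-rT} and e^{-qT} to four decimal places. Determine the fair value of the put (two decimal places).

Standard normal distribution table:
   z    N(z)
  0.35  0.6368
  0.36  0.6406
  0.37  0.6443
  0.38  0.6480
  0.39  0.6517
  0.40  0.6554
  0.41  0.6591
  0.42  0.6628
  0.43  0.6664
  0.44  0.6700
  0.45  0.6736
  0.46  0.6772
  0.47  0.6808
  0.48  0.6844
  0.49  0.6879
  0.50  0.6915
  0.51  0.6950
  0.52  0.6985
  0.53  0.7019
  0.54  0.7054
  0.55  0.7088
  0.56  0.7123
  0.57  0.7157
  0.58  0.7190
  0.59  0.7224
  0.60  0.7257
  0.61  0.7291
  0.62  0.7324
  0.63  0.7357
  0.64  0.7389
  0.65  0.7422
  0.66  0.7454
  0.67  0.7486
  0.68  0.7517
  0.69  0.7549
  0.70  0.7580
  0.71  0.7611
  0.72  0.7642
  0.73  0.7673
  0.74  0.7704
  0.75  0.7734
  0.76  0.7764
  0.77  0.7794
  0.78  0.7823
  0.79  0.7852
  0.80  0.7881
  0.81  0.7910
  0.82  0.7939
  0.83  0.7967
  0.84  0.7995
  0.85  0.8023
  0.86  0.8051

$7.81

σ√T = 0.39·√1.25 = 0.4360
d₁ = [ln(22/28) + (0.04 − 0.058 + ½·0.39²)·1.25] / (σ√T) = (-0.2412 + 0.0726) / 0.4360 = -0.3867 ≈ -0.39
d₂ = -0.3867 − 0.4360 = -0.8227 ≈ -0.82
e^(−qT) = e^(−0.058·1.25) = 0.9301;  e^(−rT) = e^(−0.04·1.25) = 0.9512
N(−d₂) = N(0.82) = 0.7939;  N(−d₁) = N(0.39) = 0.6517
P = 28·0.9512·0.7939 − 22·0.9301·0.6517 = 21.1444 − 13.3352 = 7.8092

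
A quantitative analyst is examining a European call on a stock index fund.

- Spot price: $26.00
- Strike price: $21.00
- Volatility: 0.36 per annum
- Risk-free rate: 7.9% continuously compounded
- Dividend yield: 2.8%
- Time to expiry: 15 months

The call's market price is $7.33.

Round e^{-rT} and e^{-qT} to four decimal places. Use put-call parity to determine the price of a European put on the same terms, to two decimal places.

$1.25

exp(−qT) = exp(−0.028·1.25) = 0.9656;  exp(−rT) = exp(−0.079·1.25) = 0.9060
Put-call parity: C − P = S·e^(−qT) − K·e^(−rT) = 26·0.9656 − 21·0.9060 = 25.1056 − 19.0260 = 6.0796
P = C − (C − P) = 7.33 − (6.0796) = 1.2504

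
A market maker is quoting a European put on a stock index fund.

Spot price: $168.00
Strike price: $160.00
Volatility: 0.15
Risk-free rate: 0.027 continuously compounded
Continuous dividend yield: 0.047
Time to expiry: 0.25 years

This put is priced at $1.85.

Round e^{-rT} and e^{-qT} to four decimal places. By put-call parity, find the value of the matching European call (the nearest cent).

e^(−qT) = e^(−0.047·0.25) = 0.9883;  e^(−rT) = e^(−0.027·0.25) = 0.9933
Put-call parity: C − P = S·e^(−qT) − K·e^(−rT) = 168·0.9883 − 160·0.9933 = 166.0344 − 158.9280 = 7.1064
C = P + (C − P) = 1.85 + (7.1064) = 8.9564

$8.96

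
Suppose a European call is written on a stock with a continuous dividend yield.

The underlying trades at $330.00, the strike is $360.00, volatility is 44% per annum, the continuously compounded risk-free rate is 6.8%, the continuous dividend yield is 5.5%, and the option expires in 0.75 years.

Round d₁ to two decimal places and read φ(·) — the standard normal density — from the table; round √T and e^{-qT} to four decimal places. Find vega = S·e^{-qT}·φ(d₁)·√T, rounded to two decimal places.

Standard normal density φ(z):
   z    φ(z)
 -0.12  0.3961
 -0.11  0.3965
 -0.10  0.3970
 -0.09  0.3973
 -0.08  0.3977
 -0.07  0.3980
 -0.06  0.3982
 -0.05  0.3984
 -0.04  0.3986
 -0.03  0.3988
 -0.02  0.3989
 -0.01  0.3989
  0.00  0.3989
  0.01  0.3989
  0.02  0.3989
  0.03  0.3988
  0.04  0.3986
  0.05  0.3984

T = 0.75;  σ√T = 0.3811
d₁ = [ln(330/360) + (0.068 − 0.055 + 0.44²/2)·0.75] / 0.3811 = [-0.0870 + 0.0824] / 0.3811 = -0.0122 which rounds to -0.01
√T = √0.75 = 0.8660
φ(d₁) = φ(-0.01) = 0.3989
e^(−qT) = e^(−0.055·0.75) = 0.9596
vega = S·e^(−qT)·φ(d₁)·√T = 330·0.9596·0.3989·0.8660 = 109.3921
(The put has the same vega.)

109.39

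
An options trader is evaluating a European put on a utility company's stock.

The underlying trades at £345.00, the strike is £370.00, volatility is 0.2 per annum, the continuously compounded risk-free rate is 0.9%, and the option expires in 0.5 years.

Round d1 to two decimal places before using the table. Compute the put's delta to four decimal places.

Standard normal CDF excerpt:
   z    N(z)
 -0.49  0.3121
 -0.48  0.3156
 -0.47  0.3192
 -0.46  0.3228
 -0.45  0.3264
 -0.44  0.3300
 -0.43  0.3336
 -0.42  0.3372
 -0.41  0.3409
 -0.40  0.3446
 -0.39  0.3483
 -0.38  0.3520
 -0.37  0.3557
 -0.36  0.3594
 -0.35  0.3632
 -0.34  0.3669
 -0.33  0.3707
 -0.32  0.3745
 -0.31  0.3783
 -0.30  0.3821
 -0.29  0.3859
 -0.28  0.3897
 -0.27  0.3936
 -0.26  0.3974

-0.6517

T = 0.5;  σ√T = 0.1414
d₁ = [ln(345/370) + (0.009 + 0.2²/2)·0.5] / 0.1414 = [-0.0700 + 0.0145] / 0.1414 = -0.3922 → -0.39
N(d₁) = N(-0.39) = 0.3483
Δ_put = N(d₁) − 1 = 0.3483 − 1 = -0.6517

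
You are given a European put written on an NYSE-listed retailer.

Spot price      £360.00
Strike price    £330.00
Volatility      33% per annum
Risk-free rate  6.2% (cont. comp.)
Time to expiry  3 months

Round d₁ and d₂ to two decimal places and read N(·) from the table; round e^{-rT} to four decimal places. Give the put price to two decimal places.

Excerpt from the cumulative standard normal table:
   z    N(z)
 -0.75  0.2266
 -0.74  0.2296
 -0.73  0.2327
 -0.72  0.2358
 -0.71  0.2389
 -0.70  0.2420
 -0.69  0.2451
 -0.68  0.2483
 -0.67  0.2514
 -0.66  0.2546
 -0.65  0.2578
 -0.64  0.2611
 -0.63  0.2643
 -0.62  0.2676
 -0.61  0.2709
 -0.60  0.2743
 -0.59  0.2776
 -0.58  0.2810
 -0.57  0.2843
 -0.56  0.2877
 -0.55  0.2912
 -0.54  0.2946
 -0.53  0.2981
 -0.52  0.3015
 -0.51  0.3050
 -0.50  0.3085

£8.60

σ√T = 0.33·√0.25 = 0.1650
d₁ = [ln(360/330) + (0.062 + 0.33²/2)·0.25] / 0.1650 = [0.0870 + 0.0291] / 0.1650 = 0.7038 → 0.70
d₂ = d₁ − σ√T = 0.7038 − 0.1650 = 0.5388 → 0.54
e^(−rT) = e^(−0.062·0.25) = 0.9846
N(−d₂) = N(-0.54) = 0.2946;  N(−d₁) = N(-0.70) = 0.2420
P = 330·0.9846·0.2946 − 360·0.2420 = 95.7208 − 87.1200 = 8.6008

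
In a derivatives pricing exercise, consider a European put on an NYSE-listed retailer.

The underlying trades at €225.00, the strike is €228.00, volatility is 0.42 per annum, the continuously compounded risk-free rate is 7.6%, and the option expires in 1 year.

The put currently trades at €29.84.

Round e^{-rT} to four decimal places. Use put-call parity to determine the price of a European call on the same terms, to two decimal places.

e^(−rT) = e^(−0.076·1) = 0.9268
Put-call parity: C − P = S − K·e^(−rT) = 225 − 228·0.9268 = 225 − 211.3104 = 13.6896
C = P + (C − P) = 29.84 + (13.6896) = 43.5296

€43.53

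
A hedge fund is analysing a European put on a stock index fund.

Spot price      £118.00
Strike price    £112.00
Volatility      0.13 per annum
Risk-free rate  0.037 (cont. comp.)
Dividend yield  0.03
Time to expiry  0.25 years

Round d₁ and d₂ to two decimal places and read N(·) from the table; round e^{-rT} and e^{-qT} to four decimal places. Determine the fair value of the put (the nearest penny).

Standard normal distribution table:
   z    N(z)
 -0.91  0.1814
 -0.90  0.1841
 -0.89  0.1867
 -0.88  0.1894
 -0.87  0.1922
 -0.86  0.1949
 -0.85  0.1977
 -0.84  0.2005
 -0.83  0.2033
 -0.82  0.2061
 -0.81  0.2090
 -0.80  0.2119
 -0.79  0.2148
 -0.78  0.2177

σ√T = 0.13·√0.25 = 0.0650
ln(S/K) + (r − q + σ²/2)T = ln(118/112) + (0.037 − 0.03 + 0.13²/2)·0.25 = 0.0522 + 0.0039 = 0.0560
d₁ = 0.0560 / 0.0650 = 0.8623 ≈ 0.86
d₂ = d₁ − σ√T = 0.8623 − 0.0650 = 0.7973 ≈ 0.80
exp(−qT) = exp(−0.03·0.25) = 0.9925;  exp(−rT) = exp(−0.037·0.25) = 0.9908
N(−d₂) = N(-0.80) = 0.2119;  N(−d₁) = N(-0.86) = 0.1949
P = 112·0.9908·0.2119 − 118·0.9925·0.1949 = 23.5145 − 22.8257 = 0.6887

£0.69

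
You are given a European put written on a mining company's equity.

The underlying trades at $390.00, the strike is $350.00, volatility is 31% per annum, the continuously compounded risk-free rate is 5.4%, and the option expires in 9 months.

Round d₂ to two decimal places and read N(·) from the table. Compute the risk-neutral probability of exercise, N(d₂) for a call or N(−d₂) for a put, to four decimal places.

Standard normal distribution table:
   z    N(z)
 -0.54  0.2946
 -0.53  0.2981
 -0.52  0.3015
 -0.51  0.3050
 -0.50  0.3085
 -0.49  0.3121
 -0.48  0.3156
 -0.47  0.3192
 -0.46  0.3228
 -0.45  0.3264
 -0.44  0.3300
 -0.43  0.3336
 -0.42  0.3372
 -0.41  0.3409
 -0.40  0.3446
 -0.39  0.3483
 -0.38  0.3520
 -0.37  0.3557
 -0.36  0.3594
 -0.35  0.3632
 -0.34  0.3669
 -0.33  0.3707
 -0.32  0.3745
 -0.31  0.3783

0.3372

σ√T = 0.31·√0.75 = 0.2685
d₁ = [ln(390/350) + (0.054 + ½·0.31²)·0.75] / (σ√T) = (0.1082 + 0.0765) / 0.2685 = 0.6882 ≈ 0.69
d₂ = 0.6882 − 0.2685 = 0.4197 ≈ 0.42
Pr(exercise) under Q = N(−d₂) = N(-0.42) = 0.3372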